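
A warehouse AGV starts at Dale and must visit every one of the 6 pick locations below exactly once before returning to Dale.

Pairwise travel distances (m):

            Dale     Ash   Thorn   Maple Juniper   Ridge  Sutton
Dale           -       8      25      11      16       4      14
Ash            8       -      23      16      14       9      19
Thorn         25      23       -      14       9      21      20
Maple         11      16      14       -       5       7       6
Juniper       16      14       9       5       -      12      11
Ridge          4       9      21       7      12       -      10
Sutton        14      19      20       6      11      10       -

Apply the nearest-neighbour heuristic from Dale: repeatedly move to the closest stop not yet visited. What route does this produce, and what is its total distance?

Total distance 72 m via the nearest-neighbour route Dale → Ridge → Maple → Juniper → Thorn → Sutton → Ash → Dale.

At Dale the remaining stops are Ridge 4, Ash 8, Maple 11, Sutton 14, Juniper 16, Thorn 25; go to Ridge.
At Ridge the remaining stops are Maple 7, Ash 9, Sutton 10, Juniper 12, Thorn 21; go to Maple.
At Maple the remaining stops are Juniper 5, Sutton 6, Thorn 14, Ash 16; go to Juniper.
At Juniper the remaining stops are Thorn 9, Sutton 11, Ash 14; go to Thorn.
At Thorn the remaining stops are Sutton 20, Ash 23; go to Sutton.
At Sutton the remaining stops are Ash 19; go to Ash.
Return Ash→Dale: 8.
Total = 4 + 7 + 5 + 9 + 20 + 19 + 8 = 72.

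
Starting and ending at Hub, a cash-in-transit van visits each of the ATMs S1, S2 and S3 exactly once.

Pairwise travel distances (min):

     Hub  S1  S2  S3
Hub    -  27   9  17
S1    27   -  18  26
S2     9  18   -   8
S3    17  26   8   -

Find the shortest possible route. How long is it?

There are 3 distinct closed tours to check (reversals are equivalent).
Hub - S1 - S2 - S3 - Hub: 27+18+8+17 = 70
Hub - S1 - S3 - S2 - Hub: 27+26+8+9 = 70
Hub - S2 - S1 - S3 - Hub: 9+18+26+17 = 70
The minimum is 70.
One optimal route: Hub → S1 → S2 → S3 → Hub (or its reverse).

Minimum total distance: 70 min.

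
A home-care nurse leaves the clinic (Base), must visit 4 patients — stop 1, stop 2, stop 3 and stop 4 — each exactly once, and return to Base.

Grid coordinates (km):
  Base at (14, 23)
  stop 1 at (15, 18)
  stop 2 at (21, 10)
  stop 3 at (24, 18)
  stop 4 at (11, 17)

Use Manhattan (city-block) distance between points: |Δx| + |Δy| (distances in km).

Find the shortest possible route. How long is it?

52 km — the shortest possible round trip.

There are 12 distinct closed tours to check (reversals are equivalent).
Base→stop 1→stop 2→stop 3→stop 4→Base: 6+14+11+14+9 = 54
Base→stop 1→stop 2→stop 4→stop 3→Base: 6+14+17+14+15 = 66
Base→stop 1→stop 3→stop 2→stop 4→Base: 6+9+11+17+9 = 52
Base→stop 1→stop 3→stop 4→stop 2→Base: 6+9+14+17+20 = 66
Base→stop 1→stop 4→stop 2→stop 3→Base: 6+5+17+11+15 = 54
Base→stop 1→stop 4→stop 3→stop 2→Base: 6+5+14+11+20 = 56
Base→stop 2→stop 1→stop 3→stop 4→Base: 20+14+9+14+9 = 66
Base→stop 2→stop 1→stop 4→stop 3→Base: 20+14+5+14+15 = 68
Base→stop 2→stop 3→stop 1→stop 4→Base: 20+11+9+5+9 = 54
Base→stop 2→stop 4→stop 1→stop 3→Base: 20+17+5+9+15 = 66
Base→stop 3→stop 1→stop 2→stop 4→Base: 15+9+14+17+9 = 64
Base→stop 3→stop 2→stop 1→stop 4→Base: 15+11+14+5+9 = 54
The minimum is 52.
One optimal route: Base → stop 1 → stop 3 → stop 2 → stop 4 → Base (or its reverse).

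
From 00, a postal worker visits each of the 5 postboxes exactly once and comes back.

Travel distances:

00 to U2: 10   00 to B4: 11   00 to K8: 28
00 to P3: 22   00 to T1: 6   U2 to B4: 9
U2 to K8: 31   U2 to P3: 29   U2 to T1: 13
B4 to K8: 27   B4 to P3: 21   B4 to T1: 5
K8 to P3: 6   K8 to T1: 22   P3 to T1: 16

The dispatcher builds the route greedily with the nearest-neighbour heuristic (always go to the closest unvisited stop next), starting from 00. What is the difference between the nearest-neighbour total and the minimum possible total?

9 longer than the optimal tour.

From 00: T1=6, U2=10, B4=11, P3=22, K8=28 → choose T1 (6).
From T1: B4=5, U2=13, P3=16, K8=22 → choose B4 (5).
From B4: U2=9, P3=21, K8=27 → choose U2 (9).
From U2: P3=29, K8=31 → choose P3 (29).
From P3: K8=6 → choose K8 (6).
NN route 00 → T1 → B4 → U2 → P3 → K8 → 00 costs 83.
Optimal: 00 → U2 → B4 → K8 → P3 → T1 → 00 costs 74 (by enumerating all 60 distinct tours).
Excess = 83 − 74 = 9.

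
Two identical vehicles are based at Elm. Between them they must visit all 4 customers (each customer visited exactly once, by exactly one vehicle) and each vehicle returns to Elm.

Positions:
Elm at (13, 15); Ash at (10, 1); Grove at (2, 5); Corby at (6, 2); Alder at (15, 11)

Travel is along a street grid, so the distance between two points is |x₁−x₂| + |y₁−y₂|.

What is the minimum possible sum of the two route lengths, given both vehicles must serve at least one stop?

62 — the smallest possible combined total.

There are 2^3 − 1 = 7 ways to divide the 4 stops into two non-empty groups. For each, the best each vehicle can do is its own shortest tour through its group:
  {Ash} + {Grove, Corby, Alder}: 34 + 52 = 86
  {Grove} + {Ash, Corby, Alder}: 42 + 46 = 88
  {Ash, Grove} + {Corby, Alder}: 50 + 44 = 94
  {Corby} + {Ash, Grove, Alder}: 40 + 54 = 94
  {Ash, Corby} + {Grove, Alder}: 42 + 46 = 88
  {Grove, Corby} + {Ash, Alder}: 48 + 38 = 86
  … (7 splits in total)
  {Ash, Grove, Corby} + {Alder}: 50 + 12 = 62  ← best
Best: vehicle 1 Elm → Ash → Corby → Grove → Elm = 50; vehicle 2 Elm → Alder → Elm = 12; combined 62.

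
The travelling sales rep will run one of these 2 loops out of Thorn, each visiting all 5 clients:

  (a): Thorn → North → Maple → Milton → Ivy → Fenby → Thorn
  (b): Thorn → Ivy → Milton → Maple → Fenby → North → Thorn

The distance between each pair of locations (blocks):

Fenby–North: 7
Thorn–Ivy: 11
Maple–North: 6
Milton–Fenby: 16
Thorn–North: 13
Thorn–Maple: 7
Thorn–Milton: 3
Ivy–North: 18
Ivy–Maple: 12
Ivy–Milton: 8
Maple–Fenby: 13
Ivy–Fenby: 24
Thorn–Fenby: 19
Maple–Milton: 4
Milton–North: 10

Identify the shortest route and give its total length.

56 blocks — (b) is the shortest.

(a): 13 + 6 + 4 + 8 + 24 + 19 = 74
(b): 11 + 8 + 4 + 13 + 7 + 13 = 56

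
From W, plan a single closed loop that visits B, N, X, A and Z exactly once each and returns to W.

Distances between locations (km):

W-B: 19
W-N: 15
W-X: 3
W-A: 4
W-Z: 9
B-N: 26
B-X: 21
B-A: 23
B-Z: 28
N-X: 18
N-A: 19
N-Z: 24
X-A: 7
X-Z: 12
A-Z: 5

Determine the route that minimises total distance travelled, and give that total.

Minimum total distance: 83 km.

There are 60 distinct closed tours to check (reversals are equivalent).
W→B→N→X→A→Z→W: 19+26+18+7+5+9 = 84
W→B→N→X→Z→A→W: 19+26+18+12+5+4 = 84
W→B→N→A→X→Z→W: 19+26+19+7+12+9 = 92
W→B→N→A→Z→X→W: 19+26+19+5+12+3 = 84
W→B→N→Z→X→A→W: 19+26+24+12+7+4 = 92
W→B→N→Z→A→X→W: 19+26+24+5+7+3 = 84
W→B→X→N→A→Z→W: 19+21+18+19+5+9 = 91
W→B→X→N→Z→A→W: 19+21+18+24+5+4 = 91
W→B→X→A→N→Z→W: 19+21+7+19+24+9 = 99
W→B→X→A→Z→N→W: 19+21+7+5+24+15 = 91
W→B→X→Z→N→A→W: 19+21+12+24+19+4 = 99
W→B→X→Z→A→N→W: 19+21+12+5+19+15 = 91
W→B→A→N→X→Z→W: 19+23+19+18+12+9 = 100
W→B→A→N→Z→X→W: 19+23+19+24+12+3 = 100
… (46 more)
W→N→B→X→A→Z→W: 15+26+21+7+5+9 = 83  ← best
The minimum is 83.
One optimal route: W → N → B → X → A → Z → W (or its reverse).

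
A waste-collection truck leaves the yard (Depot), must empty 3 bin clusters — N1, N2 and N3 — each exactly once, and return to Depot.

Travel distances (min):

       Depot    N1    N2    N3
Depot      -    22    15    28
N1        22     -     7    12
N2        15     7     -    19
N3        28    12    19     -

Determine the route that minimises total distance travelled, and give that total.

With 3 stops there are 3!/2 = 3 distinct round trips (a route and its reverse cost the same).
Depot - N1 - N2 - N3 - Depot: 22+7+19+28 = 76
Depot - N1 - N3 - N2 - Depot: 22+12+19+15 = 68
Depot - N2 - N1 - N3 - Depot: 15+7+12+28 = 62
The minimum is 62.
One optimal route: Depot → N2 → N1 → N3 → Depot (or its reverse).

Minimum total distance: 62 min.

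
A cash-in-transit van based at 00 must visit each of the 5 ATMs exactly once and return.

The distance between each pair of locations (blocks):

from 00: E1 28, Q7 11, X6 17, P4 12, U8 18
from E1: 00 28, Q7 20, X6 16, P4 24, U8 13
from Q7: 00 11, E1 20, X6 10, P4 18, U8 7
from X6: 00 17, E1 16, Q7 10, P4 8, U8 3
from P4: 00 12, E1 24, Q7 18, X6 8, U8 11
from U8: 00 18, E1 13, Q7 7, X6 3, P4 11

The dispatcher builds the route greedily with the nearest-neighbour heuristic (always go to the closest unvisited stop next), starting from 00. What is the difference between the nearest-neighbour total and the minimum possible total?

14 blocks longer than the optimal tour.

From 00: Q7=11, P4=12, X6=17, U8=18, E1=28 → choose Q7 (11).
From Q7: U8=7, X6=10, P4=18, E1=20 → choose U8 (7).
From U8: X6=3, P4=11, E1=13 → choose X6 (3).
From X6: P4=8, E1=16 → choose P4 (8).
From P4: E1=24 → choose E1 (24).
NN route 00 → Q7 → U8 → X6 → P4 → E1 → 00 costs 81.
Optimal: 00 → Q7 → E1 → U8 → X6 → P4 → 00 costs 67 (by enumerating all 60 distinct tours).
Excess = 81 − 67 = 14.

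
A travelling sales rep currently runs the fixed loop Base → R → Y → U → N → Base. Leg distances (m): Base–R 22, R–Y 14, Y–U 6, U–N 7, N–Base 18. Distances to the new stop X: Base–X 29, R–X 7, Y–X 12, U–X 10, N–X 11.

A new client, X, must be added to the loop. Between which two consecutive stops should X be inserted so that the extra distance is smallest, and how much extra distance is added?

Insertion cost between consecutive stops i–j is d(i,X) + d(X,j) − d(i,j):
  between Base and R: 29 + 7 − 22 = 14
  between R and Y: 7 + 12 − 14 = 5
  between Y and U: 12 + 10 − 6 = 16
  between U and N: 10 + 11 − 7 = 14
  between N and Base: 11 + 29 − 18 = 22
Cheapest insertion is between R and Y, adding 5.
New total = 67 + 5 = 72.

Minimum extra distance: 5 m, inserting X between R and Y.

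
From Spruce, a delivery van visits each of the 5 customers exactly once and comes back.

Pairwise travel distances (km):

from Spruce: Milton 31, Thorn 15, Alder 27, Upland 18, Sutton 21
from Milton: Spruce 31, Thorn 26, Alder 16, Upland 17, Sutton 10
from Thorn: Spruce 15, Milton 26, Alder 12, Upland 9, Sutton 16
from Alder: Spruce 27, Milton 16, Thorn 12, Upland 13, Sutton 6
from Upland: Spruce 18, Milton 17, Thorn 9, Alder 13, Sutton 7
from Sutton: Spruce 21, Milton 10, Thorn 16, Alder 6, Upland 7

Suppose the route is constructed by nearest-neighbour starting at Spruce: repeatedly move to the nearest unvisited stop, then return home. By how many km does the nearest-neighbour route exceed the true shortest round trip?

From Spruce: Thorn=15, Upland=18, Sutton=21, Alder=27, Milton=31 → choose Thorn (15).
From Thorn: Upland=9, Alder=12, Sutton=16, Milton=26 → choose Upland (9).
From Upland: Sutton=7, Alder=13, Milton=17 → choose Sutton (7).
From Sutton: Alder=6, Milton=10 → choose Alder (6).
From Alder: Milton=16 → choose Milton (16).
NN route Spruce → Thorn → Upland → Sutton → Alder → Milton → Spruce costs 84.
Optimal: Spruce → Thorn → Alder → Milton → Sutton → Upland → Spruce costs 78 (by enumerating all 60 distinct tours).
Excess = 84 − 78 = 6.

6 km longer than the optimal tour.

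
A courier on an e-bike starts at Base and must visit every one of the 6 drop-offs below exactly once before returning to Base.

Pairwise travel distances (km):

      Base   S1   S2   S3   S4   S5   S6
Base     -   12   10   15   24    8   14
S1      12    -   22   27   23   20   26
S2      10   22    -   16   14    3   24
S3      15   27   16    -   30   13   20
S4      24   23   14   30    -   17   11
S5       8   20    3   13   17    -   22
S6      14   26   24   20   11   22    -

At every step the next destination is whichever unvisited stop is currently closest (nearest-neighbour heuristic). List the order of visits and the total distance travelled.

95 km along Base → S5 → S2 → S4 → S6 → S3 → S1 → Base.

Base → [S5:8 / S2:10 / S1:12 / S6:14 / S3:15 / S4:24] → S5 (8)
S5 → [S2:3 / S3:13 / S4:17 / S1:20 / S6:22] → S2 (3)
S2 → [S4:14 / S3:16 / S1:22 / S6:24] → S4 (14)
S4 → [S6:11 / S1:23 / S3:30] → S6 (11)
S6 → [S3:20 / S1:26] → S3 (20)
S3 → [S1:27] → S1 (27)
Return S1→Base: 12.
Total = 8 + 3 + 14 + 11 + 20 + 27 + 12 = 95.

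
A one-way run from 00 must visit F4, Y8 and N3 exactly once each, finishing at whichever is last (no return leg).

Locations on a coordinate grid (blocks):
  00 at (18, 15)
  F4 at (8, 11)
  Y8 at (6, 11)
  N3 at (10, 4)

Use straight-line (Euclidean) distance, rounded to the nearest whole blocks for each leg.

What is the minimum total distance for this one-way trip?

Minimum one-way distance = 21 blocks.

There are 3! = 6 possible orderings.
00→F4→Y8→N3: 11+2+8 = 21
00→F4→N3→Y8: 11+7+8 = 26
00→Y8→F4→N3: 13+2+7 = 22
00→Y8→N3→F4: 13+8+7 = 28
00→N3→F4→Y8: 14+7+2 = 23
00→N3→Y8→F4: 14+8+2 = 24
The minimum is 21.
One shortest path: 00 → F4 → Y8 → N3.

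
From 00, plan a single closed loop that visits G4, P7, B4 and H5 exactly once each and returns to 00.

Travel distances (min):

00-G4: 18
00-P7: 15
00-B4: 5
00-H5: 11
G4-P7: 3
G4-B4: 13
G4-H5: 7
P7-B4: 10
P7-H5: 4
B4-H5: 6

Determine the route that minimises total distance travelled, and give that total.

Shortest round trip = 36 min.

With 4 stops there are 4!/2 = 12 distinct round trips (a route and its reverse cost the same).
00-G4-P7-B4-H5-00: 18+3+10+6+11 = 48
00-G4-P7-H5-B4-00: 18+3+4+6+5 = 36
00-G4-B4-P7-H5-00: 18+13+10+4+11 = 56
00-G4-B4-H5-P7-00: 18+13+6+4+15 = 56
00-G4-H5-P7-B4-00: 18+7+4+10+5 = 44
00-G4-H5-B4-P7-00: 18+7+6+10+15 = 56
00-P7-G4-B4-H5-00: 15+3+13+6+11 = 48
00-P7-G4-H5-B4-00: 15+3+7+6+5 = 36
00-P7-B4-G4-H5-00: 15+10+13+7+11 = 56
00-P7-H5-G4-B4-00: 15+4+7+13+5 = 44
00-B4-G4-P7-H5-00: 5+13+3+4+11 = 36
00-B4-P7-G4-H5-00: 5+10+3+7+11 = 36
The minimum is 36.
One optimal route: 00 → G4 → P7 → H5 → B4 → 00 (or its reverse).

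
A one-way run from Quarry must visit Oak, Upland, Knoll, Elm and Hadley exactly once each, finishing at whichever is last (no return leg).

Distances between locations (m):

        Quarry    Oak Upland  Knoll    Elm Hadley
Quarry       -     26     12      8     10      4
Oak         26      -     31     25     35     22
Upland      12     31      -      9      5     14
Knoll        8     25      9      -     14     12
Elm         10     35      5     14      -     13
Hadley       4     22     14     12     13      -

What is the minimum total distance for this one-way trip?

There are 5! = 120 possible orderings.
Quarry → Oak → Upland → Knoll → Elm → Hadley: 26+31+9+14+13 = 93
Quarry → Oak → Upland → Knoll → Hadley → Elm: 26+31+9+12+13 = 91
Quarry → Oak → Upland → Elm → Knoll → Hadley: 26+31+5+14+12 = 88
Quarry → Oak → Upland → Elm → Hadley → Knoll: 26+31+5+13+12 = 87
Quarry → Oak → Upland → Hadley → Knoll → Elm: 26+31+14+12+14 = 97
Quarry → Oak → Upland → Hadley → Elm → Knoll: 26+31+14+13+14 = 98
Quarry → Oak → Knoll → Upland → Elm → Hadley: 26+25+9+5+13 = 78
Quarry → Oak → Knoll → Upland → Hadley → Elm: 26+25+9+14+13 = 87
Quarry → Oak → Knoll → Elm → Upland → Hadley: 26+25+14+5+14 = 84
Quarry → Oak → Knoll → Elm → Hadley → Upland: 26+25+14+13+14 = 92
Quarry → Oak → Knoll → Hadley → Upland → Elm: 26+25+12+14+5 = 82
Quarry → Oak → Knoll → Hadley → Elm → Upland: 26+25+12+13+5 = 81
Quarry → Oak → Elm → Upland → Knoll → Hadley: 26+35+5+9+12 = 87
Quarry → Oak → Elm → Upland → Hadley → Knoll: 26+35+5+14+12 = 92
… (106 more)
Quarry → Hadley → Elm → Upland → Knoll → Oak: 4+13+5+9+25 = 56  ← best
The minimum is 56.
One shortest path: Quarry → Hadley → Elm → Upland → Knoll → Oak.

Shortest open route: 56 m.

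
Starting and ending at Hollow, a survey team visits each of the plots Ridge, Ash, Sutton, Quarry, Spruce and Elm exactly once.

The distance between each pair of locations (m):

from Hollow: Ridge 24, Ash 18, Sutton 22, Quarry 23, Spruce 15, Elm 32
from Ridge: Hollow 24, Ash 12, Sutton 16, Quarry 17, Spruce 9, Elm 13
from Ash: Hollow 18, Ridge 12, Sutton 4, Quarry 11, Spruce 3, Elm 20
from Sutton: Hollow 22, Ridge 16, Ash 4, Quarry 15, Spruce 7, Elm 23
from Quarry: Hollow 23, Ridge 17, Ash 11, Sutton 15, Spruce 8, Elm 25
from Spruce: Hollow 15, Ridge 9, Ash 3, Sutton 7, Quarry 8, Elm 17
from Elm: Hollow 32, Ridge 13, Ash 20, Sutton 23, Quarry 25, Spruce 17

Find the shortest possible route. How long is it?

Shortest round trip = 98 m.

There are 360 distinct closed tours to check (reversals are equivalent).
Hollow → Ridge → Ash → Sutton → Quarry → Spruce → Elm → Hollow: 24+12+4+15+8+17+32 = 112
Hollow → Ridge → Ash → Sutton → Quarry → Elm → Spruce → Hollow: 24+12+4+15+25+17+15 = 112
Hollow → Ridge → Ash → Sutton → Spruce → Quarry → Elm → Hollow: 24+12+4+7+8+25+32 = 112
Hollow → Ridge → Ash → Sutton → Spruce → Elm → Quarry → Hollow: 24+12+4+7+17+25+23 = 112
Hollow → Ridge → Ash → Sutton → Elm → Quarry → Spruce → Hollow: 24+12+4+23+25+8+15 = 111
Hollow → Ridge → Ash → Sutton → Elm → Spruce → Quarry → Hollow: 24+12+4+23+17+8+23 = 111
Hollow → Ridge → Ash → Quarry → Sutton → Spruce → Elm → Hollow: 24+12+11+15+7+17+32 = 118
Hollow → Ridge → Ash → Quarry → Sutton → Elm → Spruce → Hollow: 24+12+11+15+23+17+15 = 117
… (352 more)
Hollow → Ridge → Elm → Sutton → Ash → Quarry → Spruce → Hollow: 24+13+23+4+11+8+15 = 98  ← best
The minimum is 98.
One optimal route: Hollow → Ridge → Elm → Sutton → Ash → Quarry → Spruce → Hollow (or its reverse).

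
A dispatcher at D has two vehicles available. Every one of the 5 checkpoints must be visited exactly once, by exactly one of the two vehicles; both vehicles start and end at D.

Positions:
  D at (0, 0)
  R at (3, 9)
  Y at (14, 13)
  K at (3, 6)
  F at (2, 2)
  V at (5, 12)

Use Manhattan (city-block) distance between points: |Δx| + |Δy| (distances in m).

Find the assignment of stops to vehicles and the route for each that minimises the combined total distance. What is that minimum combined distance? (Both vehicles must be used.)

Minimum combined distance: 62 m.

Try each way of splitting the stops between the two vehicles (each non-empty) and, for each split, find the best tour for each vehicle:
  {R} + {Y, K, F, V}: 24 + 54 = 78
  {Y} + {R, K, F, V}: 54 + 34 = 88
  {R, Y} + {K, F, V}: 54 + 34 = 88
  {K} + {R, Y, F, V}: 18 + 54 = 72
  {R, K} + {Y, F, V}: 24 + 54 = 78
  {Y, K} + {R, F, V}: 54 + 34 = 88
  … (15 splits in total)
  {F} + {R, Y, K, V}: 8 + 54 = 62  ← best
Best: vehicle 1 D → F → D = 8; vehicle 2 D → R → Y → V → K → D = 54; combined 62.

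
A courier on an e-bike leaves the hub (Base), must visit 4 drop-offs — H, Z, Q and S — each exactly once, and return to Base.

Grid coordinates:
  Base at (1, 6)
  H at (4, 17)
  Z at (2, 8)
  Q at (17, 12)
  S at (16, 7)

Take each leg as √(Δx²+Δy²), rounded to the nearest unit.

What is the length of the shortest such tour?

Base → H → Z → Q → S → Base: 11+9+16+5+15 = 56
Base → H → Z → S → Q → Base: 11+9+14+5+17 = 56
Base → H → Q → Z → S → Base: 11+14+16+14+15 = 70
Base → H → Q → S → Z → Base: 11+14+5+14+2 = 46
Base → H → S → Z → Q → Base: 11+16+14+16+17 = 74
Base → H → S → Q → Z → Base: 11+16+5+16+2 = 50
Base → Z → H → Q → S → Base: 2+9+14+5+15 = 45
Base → Z → H → S → Q → Base: 2+9+16+5+17 = 49
Base → Z → Q → H → S → Base: 2+16+14+16+15 = 63
Base → Z → S → H → Q → Base: 2+14+16+14+17 = 63
Base → Q → H → Z → S → Base: 17+14+9+14+15 = 69
Base → Q → Z → H → S → Base: 17+16+9+16+15 = 73
The minimum is 45.
One optimal route: Base → Z → H → Q → S → Base (or its reverse).

45 — the shortest possible round trip.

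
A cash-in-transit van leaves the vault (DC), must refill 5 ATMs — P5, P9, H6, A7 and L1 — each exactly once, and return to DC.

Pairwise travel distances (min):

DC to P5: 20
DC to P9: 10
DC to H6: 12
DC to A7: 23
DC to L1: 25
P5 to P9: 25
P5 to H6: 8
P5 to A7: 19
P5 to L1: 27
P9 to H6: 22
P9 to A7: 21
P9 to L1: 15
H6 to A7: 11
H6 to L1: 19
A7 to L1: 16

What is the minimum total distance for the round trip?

DC-P5-P9-H6-A7-L1-DC: 20+25+22+11+16+25 = 119
DC-P5-P9-H6-L1-A7-DC: 20+25+22+19+16+23 = 125
DC-P5-P9-A7-H6-L1-DC: 20+25+21+11+19+25 = 121
DC-P5-P9-A7-L1-H6-DC: 20+25+21+16+19+12 = 113
DC-P5-P9-L1-H6-A7-DC: 20+25+15+19+11+23 = 113
DC-P5-P9-L1-A7-H6-DC: 20+25+15+16+11+12 = 99
DC-P5-H6-P9-A7-L1-DC: 20+8+22+21+16+25 = 112
DC-P5-H6-P9-L1-A7-DC: 20+8+22+15+16+23 = 104
DC-P5-H6-A7-P9-L1-DC: 20+8+11+21+15+25 = 100
DC-P5-H6-A7-L1-P9-DC: 20+8+11+16+15+10 = 80
DC-P5-H6-L1-P9-A7-DC: 20+8+19+15+21+23 = 106
DC-P5-H6-L1-A7-P9-DC: 20+8+19+16+21+10 = 94
DC-P5-A7-P9-H6-L1-DC: 20+19+21+22+19+25 = 126
DC-P5-A7-P9-L1-H6-DC: 20+19+21+15+19+12 = 106
… (46 more)
The minimum is 80.
One optimal route: DC → P5 → H6 → A7 → L1 → P9 → DC (or its reverse).

Minimum total distance: 80 min.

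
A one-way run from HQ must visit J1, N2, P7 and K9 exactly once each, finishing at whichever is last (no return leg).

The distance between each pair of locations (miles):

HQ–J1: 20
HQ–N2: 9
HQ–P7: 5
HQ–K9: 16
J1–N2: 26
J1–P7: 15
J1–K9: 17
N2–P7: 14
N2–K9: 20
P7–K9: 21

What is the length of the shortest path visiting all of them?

Shortest open route: 55 miles.

There are 4! = 24 possible orderings.
HQ→J1→N2→P7→K9: 20+26+14+21 = 81
HQ→J1→N2→K9→P7: 20+26+20+21 = 87
HQ→J1→P7→N2→K9: 20+15+14+20 = 69
HQ→J1→P7→K9→N2: 20+15+21+20 = 76
HQ→J1→K9→N2→P7: 20+17+20+14 = 71
HQ→J1→K9→P7→N2: 20+17+21+14 = 72
HQ→N2→J1→P7→K9: 9+26+15+21 = 71
HQ→N2→J1→K9→P7: 9+26+17+21 = 73
HQ→N2→P7→J1→K9: 9+14+15+17 = 55
HQ→N2→P7→K9→J1: 9+14+21+17 = 61
HQ→N2→K9→J1→P7: 9+20+17+15 = 61
HQ→N2→K9→P7→J1: 9+20+21+15 = 65
HQ→P7→J1→N2→K9: 5+15+26+20 = 66
HQ→P7→J1→K9→N2: 5+15+17+20 = 57
… (10 more)
The minimum is 55.
One shortest path: HQ → N2 → P7 → J1 → K9.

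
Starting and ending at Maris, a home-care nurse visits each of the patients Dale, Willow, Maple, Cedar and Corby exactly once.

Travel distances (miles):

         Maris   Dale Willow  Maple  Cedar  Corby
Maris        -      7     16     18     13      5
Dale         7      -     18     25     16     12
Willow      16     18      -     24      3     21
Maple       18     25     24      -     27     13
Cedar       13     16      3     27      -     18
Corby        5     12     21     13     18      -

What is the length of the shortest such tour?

68 miles — the shortest possible round trip.

With 5 stops there are 5!/2 = 60 distinct round trips (a route and its reverse cost the same).
Maris → Dale → Willow → Maple → Cedar → Corby → Maris: 7+18+24+27+18+5 = 99
Maris → Dale → Willow → Maple → Corby → Cedar → Maris: 7+18+24+13+18+13 = 93
Maris → Dale → Willow → Cedar → Maple → Corby → Maris: 7+18+3+27+13+5 = 73
Maris → Dale → Willow → Cedar → Corby → Maple → Maris: 7+18+3+18+13+18 = 77
Maris → Dale → Willow → Corby → Maple → Cedar → Maris: 7+18+21+13+27+13 = 99
Maris → Dale → Willow → Corby → Cedar → Maple → Maris: 7+18+21+18+27+18 = 109
Maris → Dale → Maple → Willow → Cedar → Corby → Maris: 7+25+24+3+18+5 = 82
Maris → Dale → Maple → Willow → Corby → Cedar → Maris: 7+25+24+21+18+13 = 108
Maris → Dale → Maple → Cedar → Willow → Corby → Maris: 7+25+27+3+21+5 = 88
Maris → Dale → Maple → Cedar → Corby → Willow → Maris: 7+25+27+18+21+16 = 114
Maris → Dale → Maple → Corby → Willow → Cedar → Maris: 7+25+13+21+3+13 = 82
Maris → Dale → Maple → Corby → Cedar → Willow → Maris: 7+25+13+18+3+16 = 82
Maris → Dale → Cedar → Willow → Maple → Corby → Maris: 7+16+3+24+13+5 = 68
Maris → Dale → Cedar → Willow → Corby → Maple → Maris: 7+16+3+21+13+18 = 78
… (46 more)
The minimum is 68.
One optimal route: Maris → Dale → Cedar → Willow → Maple → Corby → Maris (or its reverse).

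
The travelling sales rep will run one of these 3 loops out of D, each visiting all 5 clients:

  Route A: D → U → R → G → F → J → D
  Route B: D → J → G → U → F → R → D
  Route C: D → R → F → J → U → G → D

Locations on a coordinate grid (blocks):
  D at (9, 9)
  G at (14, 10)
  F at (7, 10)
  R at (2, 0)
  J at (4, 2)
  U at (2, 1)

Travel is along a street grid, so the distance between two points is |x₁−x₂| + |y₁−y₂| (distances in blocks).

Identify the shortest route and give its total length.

Route A: 15 + 1 + 22 + 7 + 11 + 12 = 68
Route B: 12 + 18 + 21 + 14 + 15 + 16 = 96
Route C: 16 + 15 + 11 + 3 + 21 + 6 = 72

68 blocks — Route A is the shortest.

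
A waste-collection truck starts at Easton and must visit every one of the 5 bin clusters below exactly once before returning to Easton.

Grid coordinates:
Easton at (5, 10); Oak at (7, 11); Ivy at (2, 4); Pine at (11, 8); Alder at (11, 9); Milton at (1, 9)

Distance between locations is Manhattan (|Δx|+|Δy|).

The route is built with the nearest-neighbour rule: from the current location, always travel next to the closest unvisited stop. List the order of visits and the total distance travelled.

From Easton: distances to unvisited — Oak=3, Milton=5, Alder=7, Pine=8, Ivy=9. Nearest is Oak (3).
From Oak: distances to unvisited — Alder=6, Pine=7, Milton=8, Ivy=12. Nearest is Alder (6).
From Alder: distances to unvisited — Pine=1, Milton=10, Ivy=14. Nearest is Pine (1).
From Pine: distances to unvisited — Milton=11, Ivy=13. Nearest is Milton (11).
From Milton: distances to unvisited — Ivy=6. Nearest is Ivy (6).
Return Ivy→Easton: 9.
Total = 3 + 6 + 1 + 11 + 6 + 9 = 36.

Nearest-neighbour total = 36; route Easton → Oak → Alder → Pine → Milton → Ivy → Easton.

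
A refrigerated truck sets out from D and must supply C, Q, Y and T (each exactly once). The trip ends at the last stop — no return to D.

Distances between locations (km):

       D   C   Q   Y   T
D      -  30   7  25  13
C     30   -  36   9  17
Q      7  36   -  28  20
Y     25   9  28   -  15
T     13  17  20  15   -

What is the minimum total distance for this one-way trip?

There are 4! = 24 possible orderings.
D → C → Q → Y → T: 30+36+28+15 = 109
D → C → Q → T → Y: 30+36+20+15 = 101
D → C → Y → Q → T: 30+9+28+20 = 87
D → C → Y → T → Q: 30+9+15+20 = 74
D → C → T → Q → Y: 30+17+20+28 = 95
D → C → T → Y → Q: 30+17+15+28 = 90
D → Q → C → Y → T: 7+36+9+15 = 67
D → Q → C → T → Y: 7+36+17+15 = 75
D → Q → Y → C → T: 7+28+9+17 = 61
D → Q → Y → T → C: 7+28+15+17 = 67
D → Q → T → C → Y: 7+20+17+9 = 53
D → Q → T → Y → C: 7+20+15+9 = 51
D → Y → C → Q → T: 25+9+36+20 = 90
D → Y → C → T → Q: 25+9+17+20 = 71
… (10 more)
The minimum is 51.
One shortest path: D → Q → T → Y → C.

Shortest open route: 51 km.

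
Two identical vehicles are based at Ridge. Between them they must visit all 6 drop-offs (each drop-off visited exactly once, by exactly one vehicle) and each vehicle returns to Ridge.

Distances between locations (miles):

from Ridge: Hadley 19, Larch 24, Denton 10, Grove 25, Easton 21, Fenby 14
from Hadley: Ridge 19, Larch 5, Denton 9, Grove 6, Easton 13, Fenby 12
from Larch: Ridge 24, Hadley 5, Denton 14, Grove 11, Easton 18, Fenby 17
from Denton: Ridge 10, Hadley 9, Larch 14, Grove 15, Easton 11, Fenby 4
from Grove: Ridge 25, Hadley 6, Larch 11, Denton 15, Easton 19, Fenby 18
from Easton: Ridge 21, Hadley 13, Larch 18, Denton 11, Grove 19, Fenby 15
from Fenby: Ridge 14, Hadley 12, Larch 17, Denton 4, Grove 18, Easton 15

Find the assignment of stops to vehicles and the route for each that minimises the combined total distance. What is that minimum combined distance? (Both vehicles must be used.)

Minimum combined distance: 102 miles.

Try each way of splitting the stops between the two vehicles (each non-empty) and, for each split, find the best tour for each vehicle:
  {Hadley} + {Larch, Denton, Grove, Easton, Fenby}: 38 + 82 = 120
  {Larch} + {Hadley, Denton, Grove, Easton, Fenby}: 48 + 72 = 120
  {Hadley, Larch} + {Denton, Grove, Easton, Fenby}: 48 + 72 = 120
  {Denton} + {Hadley, Larch, Grove, Easton, Fenby}: 20 + 82 = 102
  {Hadley, Denton} + {Larch, Grove, Easton, Fenby}: 38 + 82 = 120
  {Larch, Denton} + {Hadley, Grove, Easton, Fenby}: 48 + 72 = 120
  … (31 splits in total)
Best: vehicle 1 Ridge → Denton → Ridge = 20; vehicle 2 Ridge → Easton → Hadley → Larch → Grove → Fenby → Ridge = 82; combined 102.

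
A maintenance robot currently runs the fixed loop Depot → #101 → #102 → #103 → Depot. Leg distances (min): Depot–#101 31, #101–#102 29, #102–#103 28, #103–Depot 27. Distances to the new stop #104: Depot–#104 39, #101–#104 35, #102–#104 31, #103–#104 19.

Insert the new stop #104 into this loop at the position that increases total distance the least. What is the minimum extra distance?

Insertion cost between consecutive stops i–j is d(i,#104) + d(#104,j) − d(i,j):
  between Depot and #101: 39 + 35 − 31 = 43
  between #101 and #102: 35 + 31 − 29 = 37
  between #102 and #103: 31 + 19 − 28 = 22
  between #103 and Depot: 19 + 39 − 27 = 31
Cheapest insertion is between #102 and #103, adding 22.
New total = 115 + 22 = 137.

Adding 22 min by placing #104 on the #102–#103 leg.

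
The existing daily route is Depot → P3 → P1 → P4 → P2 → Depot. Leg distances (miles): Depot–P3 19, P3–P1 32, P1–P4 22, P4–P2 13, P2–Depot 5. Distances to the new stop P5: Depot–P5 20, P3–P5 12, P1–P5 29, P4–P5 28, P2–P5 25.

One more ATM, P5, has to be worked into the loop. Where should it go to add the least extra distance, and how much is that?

+9 miles — insert P5 between P3 and P1.

Insertion cost between consecutive stops i–j is d(i,P5) + d(P5,j) − d(i,j):
  between Depot and P3: 20 + 12 − 19 = 13
  between P3 and P1: 12 + 29 − 32 = 9
  between P1 and P4: 29 + 28 − 22 = 35
  between P4 and P2: 28 + 25 − 13 = 40
  between P2 and Depot: 25 + 20 − 5 = 40
Cheapest insertion is between P3 and P1, adding 9.
New total = 91 + 9 = 100.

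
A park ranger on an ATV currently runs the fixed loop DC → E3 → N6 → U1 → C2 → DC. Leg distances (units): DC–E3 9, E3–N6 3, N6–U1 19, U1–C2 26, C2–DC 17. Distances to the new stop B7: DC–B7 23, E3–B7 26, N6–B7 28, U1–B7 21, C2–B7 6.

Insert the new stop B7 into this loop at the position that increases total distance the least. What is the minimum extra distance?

Insertion cost between consecutive stops i–j is d(i,B7) + d(B7,j) − d(i,j):
  between DC and E3: 23 + 26 − 9 = 40
  between E3 and N6: 26 + 28 − 3 = 51
  between N6 and U1: 28 + 21 − 19 = 30
  between U1 and C2: 21 + 6 − 26 = 1
  between C2 and DC: 6 + 23 − 17 = 12
Cheapest insertion is between U1 and C2, adding 1.
New total = 74 + 1 = 75.

Adding 1 by placing B7 on the U1–C2 leg.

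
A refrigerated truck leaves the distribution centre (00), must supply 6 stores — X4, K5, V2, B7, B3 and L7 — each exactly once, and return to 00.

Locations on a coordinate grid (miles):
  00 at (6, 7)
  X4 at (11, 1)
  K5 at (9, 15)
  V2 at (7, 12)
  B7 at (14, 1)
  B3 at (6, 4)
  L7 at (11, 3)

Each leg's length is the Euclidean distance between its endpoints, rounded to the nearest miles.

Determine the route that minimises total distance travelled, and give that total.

37 miles — the shortest possible round trip.

There are 360 distinct closed tours to check (reversals are equivalent).
00 - X4 - K5 - V2 - B7 - B3 - L7 - 00: 8+14+4+13+9+5+6 = 59
00 - X4 - K5 - V2 - B7 - L7 - B3 - 00: 8+14+4+13+4+5+3 = 51
00 - X4 - K5 - V2 - B3 - B7 - L7 - 00: 8+14+4+8+9+4+6 = 53
00 - X4 - K5 - V2 - B3 - L7 - B7 - 00: 8+14+4+8+5+4+10 = 53
00 - X4 - K5 - V2 - L7 - B7 - B3 - 00: 8+14+4+10+4+9+3 = 52
00 - X4 - K5 - V2 - L7 - B3 - B7 - 00: 8+14+4+10+5+9+10 = 60
00 - X4 - K5 - B7 - V2 - B3 - L7 - 00: 8+14+15+13+8+5+6 = 69
00 - X4 - K5 - B7 - V2 - L7 - B3 - 00: 8+14+15+13+10+5+3 = 68
… (352 more)
00 - V2 - K5 - B7 - X4 - L7 - B3 - 00: 5+4+15+3+2+5+3 = 37  ← best
The minimum is 37.
One optimal route: 00 → V2 → K5 → B7 → X4 → L7 → B3 → 00 (or its reverse).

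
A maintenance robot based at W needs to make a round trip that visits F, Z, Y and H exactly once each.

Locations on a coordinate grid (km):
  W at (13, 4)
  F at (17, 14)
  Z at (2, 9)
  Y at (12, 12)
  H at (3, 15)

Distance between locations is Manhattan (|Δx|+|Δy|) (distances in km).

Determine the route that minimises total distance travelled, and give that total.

With 4 stops there are 4!/2 = 12 distinct round trips (a route and its reverse cost the same).
W-F-Z-Y-H-W: 14+20+13+12+21 = 80
W-F-Z-H-Y-W: 14+20+7+12+9 = 62
W-F-Y-Z-H-W: 14+7+13+7+21 = 62
W-F-Y-H-Z-W: 14+7+12+7+16 = 56
W-F-H-Z-Y-W: 14+15+7+13+9 = 58
W-F-H-Y-Z-W: 14+15+12+13+16 = 70
W-Z-F-Y-H-W: 16+20+7+12+21 = 76
W-Z-F-H-Y-W: 16+20+15+12+9 = 72
W-Z-Y-F-H-W: 16+13+7+15+21 = 72
W-Z-H-F-Y-W: 16+7+15+7+9 = 54
W-Y-F-Z-H-W: 9+7+20+7+21 = 64
W-Y-Z-F-H-W: 9+13+20+15+21 = 78
The minimum is 54.
One optimal route: W → Z → H → F → Y → W (or its reverse).

Shortest round trip = 54 km.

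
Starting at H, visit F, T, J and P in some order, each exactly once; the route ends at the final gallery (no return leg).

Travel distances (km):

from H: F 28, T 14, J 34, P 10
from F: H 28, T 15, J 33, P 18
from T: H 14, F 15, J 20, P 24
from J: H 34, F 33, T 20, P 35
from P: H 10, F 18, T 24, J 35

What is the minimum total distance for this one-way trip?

63 km — the minimum one-way total.

There are 4! = 24 possible orderings.
H - F - T - J - P: 28+15+20+35 = 98
H - F - T - P - J: 28+15+24+35 = 102
H - F - J - T - P: 28+33+20+24 = 105
H - F - J - P - T: 28+33+35+24 = 120
H - F - P - T - J: 28+18+24+20 = 90
H - F - P - J - T: 28+18+35+20 = 101
H - T - F - J - P: 14+15+33+35 = 97
H - T - F - P - J: 14+15+18+35 = 82
H - T - J - F - P: 14+20+33+18 = 85
H - T - J - P - F: 14+20+35+18 = 87
H - T - P - F - J: 14+24+18+33 = 89
H - T - P - J - F: 14+24+35+33 = 106
H - J - F - T - P: 34+33+15+24 = 106
H - J - F - P - T: 34+33+18+24 = 109
… (10 more)
H - P - F - T - J: 10+18+15+20 = 63  ← best
The minimum is 63.
One shortest path: H → P → F → T → J.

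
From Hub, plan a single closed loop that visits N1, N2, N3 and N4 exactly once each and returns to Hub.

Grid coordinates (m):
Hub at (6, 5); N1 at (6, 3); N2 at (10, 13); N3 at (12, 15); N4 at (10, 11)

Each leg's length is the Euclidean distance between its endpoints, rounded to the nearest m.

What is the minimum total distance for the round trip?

27 m — the shortest possible round trip.

There are 12 distinct closed tours to check (reversals are equivalent).
Hub→N1→N2→N3→N4→Hub: 2+11+3+4+7 = 27
Hub→N1→N2→N4→N3→Hub: 2+11+2+4+12 = 31
Hub→N1→N3→N2→N4→Hub: 2+13+3+2+7 = 27
Hub→N1→N3→N4→N2→Hub: 2+13+4+2+9 = 30
Hub→N1→N4→N2→N3→Hub: 2+9+2+3+12 = 28
Hub→N1→N4→N3→N2→Hub: 2+9+4+3+9 = 27
Hub→N2→N1→N3→N4→Hub: 9+11+13+4+7 = 44
Hub→N2→N1→N4→N3→Hub: 9+11+9+4+12 = 45
Hub→N2→N3→N1→N4→Hub: 9+3+13+9+7 = 41
Hub→N2→N4→N1→N3→Hub: 9+2+9+13+12 = 45
Hub→N3→N1→N2→N4→Hub: 12+13+11+2+7 = 45
Hub→N3→N2→N1→N4→Hub: 12+3+11+9+7 = 42
The minimum is 27.
One optimal route: Hub → N1 → N2 → N3 → N4 → Hub (or its reverse).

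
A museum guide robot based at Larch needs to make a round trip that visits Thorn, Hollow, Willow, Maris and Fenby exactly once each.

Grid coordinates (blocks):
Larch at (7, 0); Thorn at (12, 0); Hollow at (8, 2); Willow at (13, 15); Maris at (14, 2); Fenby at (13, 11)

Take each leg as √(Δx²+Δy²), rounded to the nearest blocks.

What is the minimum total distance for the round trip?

There are 60 distinct closed tours to check (reversals are equivalent).
Larch→Thorn→Hollow→Willow→Maris→Fenby→Larch: 5+4+14+13+9+13 = 58
Larch→Thorn→Hollow→Willow→Fenby→Maris→Larch: 5+4+14+4+9+7 = 43
Larch→Thorn→Hollow→Maris→Willow→Fenby→Larch: 5+4+6+13+4+13 = 45
Larch→Thorn→Hollow→Maris→Fenby→Willow→Larch: 5+4+6+9+4+16 = 44
Larch→Thorn→Hollow→Fenby→Willow→Maris→Larch: 5+4+10+4+13+7 = 43
Larch→Thorn→Hollow→Fenby→Maris→Willow→Larch: 5+4+10+9+13+16 = 57
Larch→Thorn→Willow→Hollow→Maris→Fenby→Larch: 5+15+14+6+9+13 = 62
Larch→Thorn→Willow→Hollow→Fenby→Maris→Larch: 5+15+14+10+9+7 = 60
Larch→Thorn→Willow→Maris→Hollow→Fenby→Larch: 5+15+13+6+10+13 = 62
Larch→Thorn→Willow→Maris→Fenby→Hollow→Larch: 5+15+13+9+10+2 = 54
Larch→Thorn→Willow→Fenby→Hollow→Maris→Larch: 5+15+4+10+6+7 = 47
Larch→Thorn→Willow→Fenby→Maris→Hollow→Larch: 5+15+4+9+6+2 = 41
Larch→Thorn→Maris→Hollow→Willow→Fenby→Larch: 5+3+6+14+4+13 = 45
Larch→Thorn→Maris→Hollow→Fenby→Willow→Larch: 5+3+6+10+4+16 = 44
… (46 more)
Larch→Thorn→Maris→Willow→Fenby→Hollow→Larch: 5+3+13+4+10+2 = 37  ← best
The minimum is 37.
One optimal route: Larch → Thorn → Maris → Willow → Fenby → Hollow → Larch (or its reverse).

Minimum total distance: 37 blocks.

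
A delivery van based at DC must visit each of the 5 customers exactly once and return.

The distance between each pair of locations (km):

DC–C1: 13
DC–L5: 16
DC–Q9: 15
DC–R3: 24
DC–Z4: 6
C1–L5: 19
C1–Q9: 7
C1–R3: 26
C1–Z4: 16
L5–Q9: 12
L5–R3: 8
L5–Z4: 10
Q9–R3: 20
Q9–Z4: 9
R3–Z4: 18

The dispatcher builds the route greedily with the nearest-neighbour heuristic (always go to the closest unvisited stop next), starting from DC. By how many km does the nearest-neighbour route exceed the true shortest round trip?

The nearest-neighbour route is 9 km longer than optimal.

From DC: Z4=6, C1=13, Q9=15, L5=16, R3=24 → choose Z4 (6).
From Z4: Q9=9, L5=10, C1=16, R3=18 → choose Q9 (9).
From Q9: C1=7, L5=12, R3=20 → choose C1 (7).
From C1: L5=19, R3=26 → choose L5 (19).
From L5: R3=8 → choose R3 (8).
NN route DC → Z4 → Q9 → C1 → L5 → R3 → DC costs 73.
Optimal: DC → C1 → Q9 → L5 → R3 → Z4 → DC costs 64 (by enumerating all 60 distinct tours).
Excess = 73 − 64 = 9.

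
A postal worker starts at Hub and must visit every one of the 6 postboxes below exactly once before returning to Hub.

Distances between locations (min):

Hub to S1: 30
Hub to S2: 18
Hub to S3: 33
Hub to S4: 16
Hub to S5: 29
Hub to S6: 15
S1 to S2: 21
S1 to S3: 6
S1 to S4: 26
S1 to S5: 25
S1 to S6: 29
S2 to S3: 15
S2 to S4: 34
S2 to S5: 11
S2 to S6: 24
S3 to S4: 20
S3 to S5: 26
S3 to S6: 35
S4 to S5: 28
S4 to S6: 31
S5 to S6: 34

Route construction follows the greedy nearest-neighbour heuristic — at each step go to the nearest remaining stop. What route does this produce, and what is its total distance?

117 min along Hub → S6 → S2 → S5 → S1 → S3 → S4 → Hub.

At Hub the remaining stops are S6 15, S4 16, S2 18, S5 29, S1 30, S3 33; go to S6.
At S6 the remaining stops are S2 24, S1 29, S4 31, S5 34, S3 35; go to S2.
At S2 the remaining stops are S5 11, S3 15, S1 21, S4 34; go to S5.
At S5 the remaining stops are S1 25, S3 26, S4 28; go to S1.
At S1 the remaining stops are S3 6, S4 26; go to S3.
At S3 the remaining stops are S4 20; go to S4.
Return S4→Hub: 16.
Total = 15 + 24 + 11 + 25 + 6 + 20 + 16 = 117.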